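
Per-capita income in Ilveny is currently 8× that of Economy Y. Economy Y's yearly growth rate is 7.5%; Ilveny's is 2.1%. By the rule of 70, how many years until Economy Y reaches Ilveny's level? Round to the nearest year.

around 39 years

Economy Y gains on Ilveny at 7.5% − 2.1% = 5.4 points a year.
At that relative rate the gap halves every 70/5.4 ≈ 12.96 years.
An 8× gap closes after 3 halvings: 3 × 12.96 ≈ 39 years.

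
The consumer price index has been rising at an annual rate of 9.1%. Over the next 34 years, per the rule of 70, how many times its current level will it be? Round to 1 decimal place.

Doubles every ≈ 7.69 years (70/9.1).
34 years is 4.42 doublings; 2^4.42 ≈ 21.4×.

roughly 21.4 times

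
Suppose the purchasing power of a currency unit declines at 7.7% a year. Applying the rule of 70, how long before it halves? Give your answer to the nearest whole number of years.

The rule works in reverse for decay: 70/7.7 ≈ 9.09 years to halve.

about 9 years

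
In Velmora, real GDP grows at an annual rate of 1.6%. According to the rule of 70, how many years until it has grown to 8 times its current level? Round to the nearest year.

At 1.6% it doubles every 70/1.6 ≈ 43.75 years.
8× is 3 doublings, so 3 × 43.75 ≈ 131 years.

131 years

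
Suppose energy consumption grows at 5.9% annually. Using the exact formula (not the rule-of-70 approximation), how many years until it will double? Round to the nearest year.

t = ln(2) / ln(1 + 0.059) = 0.6931 / 0.057325 ≈ 12.09.
≈ 12 years.

12 years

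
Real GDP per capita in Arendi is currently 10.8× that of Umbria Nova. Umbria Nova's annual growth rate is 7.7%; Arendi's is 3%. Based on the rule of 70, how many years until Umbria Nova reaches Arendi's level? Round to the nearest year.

≈ 51 years

The growth-rate gap is 7.7% − 3% = 4.7 percentage points.
So the ratio between them halves every 70/4.7 ≈ 14.89 years.
A 10.8× gap takes log₂(10.8) ≈ 3.43 halvings to close: 3.43 × 14.89 ≈ 51 years.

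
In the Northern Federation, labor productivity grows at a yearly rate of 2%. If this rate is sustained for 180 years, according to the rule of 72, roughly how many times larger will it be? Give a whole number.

about 32 times

At 2% one doubling takes ≈ 36.00 years; 180 years is 5 of them, so ×32.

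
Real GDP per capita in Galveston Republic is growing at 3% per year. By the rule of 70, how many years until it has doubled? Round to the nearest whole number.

around 23 years

Doubling time ≈ 70 / 3 = 23.33 years.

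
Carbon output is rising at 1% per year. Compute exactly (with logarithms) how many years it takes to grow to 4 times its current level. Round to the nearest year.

t = ln(4) / ln(1 + 0.01) = 1.3863 / 0.009950 ≈ 139.33.
≈ 139 years.

139 years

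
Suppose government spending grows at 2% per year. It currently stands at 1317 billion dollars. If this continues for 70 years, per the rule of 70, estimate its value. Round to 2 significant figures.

about 5300 billion dollars

Doubling time ≈ 70/2 = 35.00 years.
70 years is 70/35.00 ≈ 2.00 doublings, a factor of 2^2.00 ≈ 4.00.
1317 × 4.00 ≈ 5300 billion dollars.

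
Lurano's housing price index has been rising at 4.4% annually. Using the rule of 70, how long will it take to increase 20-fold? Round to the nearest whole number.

One doubling takes 70/4.4 = 15.91 years.
20× is log₂ 20 ≈ 4.32 doublings, so ≈ 4.32 × 15.91 = 69 years.

about 69 years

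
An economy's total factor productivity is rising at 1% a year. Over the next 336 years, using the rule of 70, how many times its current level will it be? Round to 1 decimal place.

about 27.9 times

Doubling time ≈ 70/1 = 70.00 years.
336 years / 70.00 ≈ 4.80 doublings → factor 2^4.80 ≈ 27.9.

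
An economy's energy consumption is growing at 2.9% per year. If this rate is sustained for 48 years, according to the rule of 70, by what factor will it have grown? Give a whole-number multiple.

4 times

70/2.9 ≈ 24.14 years per doubling.
48 years fits 2 doublings: 2^2 = 4.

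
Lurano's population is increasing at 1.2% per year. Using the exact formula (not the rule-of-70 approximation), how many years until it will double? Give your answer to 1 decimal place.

58.1 years

t = ln(2) / ln(1 + 0.012) = 0.6931 / 0.011929 ≈ 58.10.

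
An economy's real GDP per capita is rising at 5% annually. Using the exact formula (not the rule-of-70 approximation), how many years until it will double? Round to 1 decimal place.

14.2 years

t = ln(2) / ln(1 + 0.05) = 0.6931 / 0.048790 ≈ 14.21.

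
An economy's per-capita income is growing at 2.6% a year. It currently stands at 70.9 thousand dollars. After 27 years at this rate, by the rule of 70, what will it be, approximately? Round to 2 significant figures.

roughly 140 thousand dollars

It doubles every 70/2.6 ≈ 26.92 years, so 27 years is 1.00 doublings.
2^1.00 ≈ 2.00; 70.9 × 2.00 ≈ 140 thousand dollars.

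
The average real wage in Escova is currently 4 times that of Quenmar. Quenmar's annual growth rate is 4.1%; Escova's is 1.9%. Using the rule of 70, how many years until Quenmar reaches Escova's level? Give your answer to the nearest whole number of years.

approximately 64 years

The growth-rate gap is 4.1% − 1.9% = 2.2 percentage points.
So the ratio between them halves every 70/2.2 ≈ 31.82 years.
A 4 times gap closes after 2 halvings: 2 × 31.82 ≈ 64 years.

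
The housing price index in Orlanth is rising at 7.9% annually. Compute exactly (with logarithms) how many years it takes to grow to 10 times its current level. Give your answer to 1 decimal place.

t = ln(10) / ln(1 + 0.079) = 2.3026 / 0.076035 ≈ 30.28.

30.3 years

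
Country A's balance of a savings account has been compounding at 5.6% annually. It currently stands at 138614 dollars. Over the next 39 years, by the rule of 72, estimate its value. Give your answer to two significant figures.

roughly 1100000 dollars

It doubles every 72/5.6 ≈ 12.86 years, so 39 years is 3.03 doublings.
2^3.03 ≈ 8.17; 138614 × 8.17 ≈ 1100000 dollars.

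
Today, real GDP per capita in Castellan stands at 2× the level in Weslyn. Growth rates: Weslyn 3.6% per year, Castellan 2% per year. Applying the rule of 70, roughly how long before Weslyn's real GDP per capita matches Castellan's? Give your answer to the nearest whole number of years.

44 years

The growth-rate gap is 3.6% − 2% = 1.6 percentage points.
So the ratio between them halves every 70/1.6 ≈ 43.75 years.
A 2× gap closes after 1 halving: 1 × 43.75 ≈ 44 years.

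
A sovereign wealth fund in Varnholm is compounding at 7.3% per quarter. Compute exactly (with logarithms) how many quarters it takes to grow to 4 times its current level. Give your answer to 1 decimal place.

19.7 quarters

t = ln(4) / ln(1 + 0.073) = 1.3863 / 0.070458 ≈ 19.68.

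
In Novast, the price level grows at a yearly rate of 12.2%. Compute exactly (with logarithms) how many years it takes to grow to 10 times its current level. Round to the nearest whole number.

20 years

t = ln(10) / ln(1 + 0.122) = 2.3026 / 0.115113 ≈ 20.00.
≈ 20 years.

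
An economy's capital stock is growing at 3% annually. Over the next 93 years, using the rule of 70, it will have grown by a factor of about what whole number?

about 16 times

Doubling time ≈ 70/3 = 23.33 years.
93/23.33 ≈ 4 doublings, so about 2^4 = 16×.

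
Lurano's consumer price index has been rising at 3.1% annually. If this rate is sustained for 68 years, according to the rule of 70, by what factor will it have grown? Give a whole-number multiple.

about 8 times

70/3.1 ≈ 22.58 years per doubling.
68 years fits 3 doublings: 2^3 = 8.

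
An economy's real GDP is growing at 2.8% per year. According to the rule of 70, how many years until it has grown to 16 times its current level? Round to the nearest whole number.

about 100 years

Doubling time ≈ 70/2.8 = 25.00 years.
Getting to 16× needs 4 doublings: 4 × 25.00 ≈ 100 years.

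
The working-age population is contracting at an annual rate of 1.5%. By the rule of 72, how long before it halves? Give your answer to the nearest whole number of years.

approximately 48 years

The rule works in reverse for decay: 72/1.5 ≈ 48.00 years to halve.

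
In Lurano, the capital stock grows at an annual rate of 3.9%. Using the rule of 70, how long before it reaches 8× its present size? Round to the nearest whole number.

around 54 years

At 3.9% it doubles every 70/3.9 ≈ 17.95 years.
8× is 3 doublings, so 3 × 17.95 ≈ 54 years.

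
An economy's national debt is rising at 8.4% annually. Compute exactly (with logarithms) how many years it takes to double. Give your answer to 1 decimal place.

8.6 years

t = ln(2) / ln(1 + 0.084) = 0.6931 / 0.080658 ≈ 8.59.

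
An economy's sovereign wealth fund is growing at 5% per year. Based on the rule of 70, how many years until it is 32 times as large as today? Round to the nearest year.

roughly 70 years

One doubling takes 70/5 = 14.00 years.
32 = 2^5, so 5 doublings → 70 years.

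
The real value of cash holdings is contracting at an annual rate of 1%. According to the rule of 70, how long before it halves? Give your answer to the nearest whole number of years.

Halving time ≈ 70 / 1 = 70.00 → 70 years.

≈ 70 years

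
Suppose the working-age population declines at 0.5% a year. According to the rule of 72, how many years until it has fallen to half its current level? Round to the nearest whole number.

Falling at 0.5%, it halves about every 72/0.5 = 144.00 years.

around 144 years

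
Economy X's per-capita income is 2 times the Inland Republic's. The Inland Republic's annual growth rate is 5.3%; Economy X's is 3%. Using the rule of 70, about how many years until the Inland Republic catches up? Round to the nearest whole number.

What matters is the difference: 2.3 pp.
Rule of 70 on the gap: the ratio halves every 70/2.3 ≈ 30.43 years.
A 2 times gap closes after 1 halving: 1 × 30.43 ≈ 30 years.

about 30 years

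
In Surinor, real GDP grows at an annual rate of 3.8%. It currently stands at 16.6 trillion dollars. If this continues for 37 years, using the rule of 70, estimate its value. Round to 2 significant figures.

around 67 trillion dollars

Doubling time ≈ 70/3.8 = 18.42 years.
37 years is 37/18.42 ≈ 2.01 doublings, a factor of 2^2.01 ≈ 4.03.
16.6 × 4.03 ≈ 67 trillion dollars.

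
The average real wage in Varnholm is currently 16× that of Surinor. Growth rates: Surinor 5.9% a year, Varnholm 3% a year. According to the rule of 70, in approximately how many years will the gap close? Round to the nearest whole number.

around 97 years

Surinor gains on Varnholm at 5.9% − 3% = 2.9 points a year.
At that relative rate the gap halves every 70/2.9 ≈ 24.14 years.
A 16× gap closes after 4 halvings: 4 × 24.14 ≈ 97 years.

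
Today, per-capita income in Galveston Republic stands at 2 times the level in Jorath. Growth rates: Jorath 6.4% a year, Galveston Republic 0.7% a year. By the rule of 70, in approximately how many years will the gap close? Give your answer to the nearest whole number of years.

What matters is the difference: 5.7 pp.
Rule of 70 on the gap: the ratio halves every 70/5.7 ≈ 12.28 years.
A 2 times gap closes after 1 halving: 1 × 12.28 ≈ 12 years.

approximately 12 years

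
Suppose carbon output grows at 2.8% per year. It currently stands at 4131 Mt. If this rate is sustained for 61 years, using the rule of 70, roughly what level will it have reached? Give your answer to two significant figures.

about 22000 Mt

Doubling time ≈ 70/2.8 = 25.00 years.
61 years is 61/25.00 ≈ 2.44 doublings, a factor of 2^2.44 ≈ 5.43.
4131 × 5.43 ≈ 22000 Mt.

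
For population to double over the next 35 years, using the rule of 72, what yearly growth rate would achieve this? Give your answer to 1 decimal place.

≈ 2.1%

72 / 35 ≈ 2.06, so about 2.1% per year.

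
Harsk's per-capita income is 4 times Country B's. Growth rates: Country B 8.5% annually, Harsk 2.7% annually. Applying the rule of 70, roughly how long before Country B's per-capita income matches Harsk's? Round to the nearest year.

approximately 24 years

Country B gains on Harsk at 8.5% − 2.7% = 5.8 points a year.
At that relative rate the gap halves every 70/5.8 ≈ 12.07 years.
A 4 times gap closes after 2 halvings: 2 × 12.07 ≈ 24 years.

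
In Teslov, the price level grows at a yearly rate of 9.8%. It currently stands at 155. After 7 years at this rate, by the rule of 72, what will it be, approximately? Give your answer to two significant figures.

It doubles every 72/9.8 ≈ 7.35 years, so 7 years is 0.95 doublings.
2^0.95 ≈ 1.93; 155 × 1.93 ≈ 300.

approximately 300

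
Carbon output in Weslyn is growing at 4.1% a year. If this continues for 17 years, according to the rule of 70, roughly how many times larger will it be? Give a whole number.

Doubling time ≈ 70/4.1 = 17.07 years.
17/17.07 ≈ 1 doubling, so about 2^1 = 2×.

about 2 times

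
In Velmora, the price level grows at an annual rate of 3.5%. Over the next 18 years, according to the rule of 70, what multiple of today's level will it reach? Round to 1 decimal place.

1.9 times

Doubling time ≈ 70/3.5 = 20.00 years.
18 years / 20.00 ≈ 0.90 doublings → factor 2^0.90 ≈ 1.9.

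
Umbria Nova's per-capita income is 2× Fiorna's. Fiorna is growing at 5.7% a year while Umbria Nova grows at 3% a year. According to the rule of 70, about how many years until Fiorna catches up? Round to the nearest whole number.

Fiorna gains on Umbria Nova at 5.7% − 3% = 2.7 points a year.
At that relative rate the gap halves every 70/2.7 ≈ 25.93 years.
A 2× gap closes after 1 halving: 1 × 25.93 ≈ 26 years.

26 years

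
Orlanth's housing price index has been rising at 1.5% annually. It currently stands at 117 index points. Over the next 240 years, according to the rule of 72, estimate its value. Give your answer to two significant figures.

roughly 3700 index points

Doubling time ≈ 72/1.5 = 48.00 years.
240 years is 240/48.00 ≈ 5.00 doublings, a factor of 2^5.00 ≈ 32.00.
117 × 32.00 ≈ 3700 index points.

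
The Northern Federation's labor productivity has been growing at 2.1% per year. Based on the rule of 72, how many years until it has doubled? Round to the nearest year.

72/2.1 ≈ 34.29, so it doubles roughly every 34 years.

approximately 34 years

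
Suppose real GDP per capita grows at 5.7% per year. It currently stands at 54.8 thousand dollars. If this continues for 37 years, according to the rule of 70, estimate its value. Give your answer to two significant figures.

Doubling time ≈ 70/5.7 = 12.28 years.
37 years is 37/12.28 ≈ 3.01 doublings, a factor of 2^3.01 ≈ 8.06.
54.8 × 8.06 ≈ 440 thousand dollars.

≈ 440 thousand dollars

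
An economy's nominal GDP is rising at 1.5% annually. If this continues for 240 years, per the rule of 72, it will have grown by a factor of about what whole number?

32 times

Doubling time ≈ 72/1.5 = 48.00 years.
240/48.00 ≈ 5 doublings, so about 2^5 = 32×.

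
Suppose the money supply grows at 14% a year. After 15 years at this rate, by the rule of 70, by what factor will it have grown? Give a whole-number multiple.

70/14 ≈ 5.00 years per doubling.
15 years fits 3 doublings: 2^3 = 8.

around 8 times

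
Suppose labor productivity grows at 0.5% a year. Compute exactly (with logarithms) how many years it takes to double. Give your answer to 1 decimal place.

t = ln(2) / ln(1 + 0.005) = 0.6931 / 0.004988 ≈ 138.95.

139.0 years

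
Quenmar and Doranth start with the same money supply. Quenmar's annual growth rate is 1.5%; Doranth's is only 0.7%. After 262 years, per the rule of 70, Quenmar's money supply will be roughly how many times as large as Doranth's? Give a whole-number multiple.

Only the 0.8-point difference matters.
70/0.8 ≈ 87.50 years per doubling of the ratio; 262 years gives 2.99 doublings, so ≈ 8×.

approximately 8 times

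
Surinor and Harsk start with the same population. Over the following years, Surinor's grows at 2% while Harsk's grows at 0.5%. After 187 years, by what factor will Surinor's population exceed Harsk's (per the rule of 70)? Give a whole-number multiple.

approximately 16 times

Surinor pulls ahead at 1.5 pp per year, so the ratio doubles every 70/1.5 ≈ 46.67 years.
In 187 years that's 4.01 doublings: 2^4.01 ≈ 16.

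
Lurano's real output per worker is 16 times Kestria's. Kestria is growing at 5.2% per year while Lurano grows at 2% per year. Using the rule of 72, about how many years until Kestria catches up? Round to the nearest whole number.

roughly 90 years

Kestria gains on Lurano at 5.2% − 2% = 3.2 points a year.
At that relative rate the gap halves every 72/3.2 ≈ 22.50 years.
A 16 times gap closes after 4 halvings: 4 × 22.50 ≈ 90 years.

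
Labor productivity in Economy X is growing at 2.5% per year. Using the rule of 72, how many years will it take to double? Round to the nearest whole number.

72/2.5 ≈ 28.80, so it doubles roughly every 29 years.

roughly 29 years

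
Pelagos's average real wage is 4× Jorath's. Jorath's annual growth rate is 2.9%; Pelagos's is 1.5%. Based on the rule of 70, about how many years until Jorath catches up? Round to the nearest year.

approximately 100 years

What matters is the difference: 1.4 pp.
Rule of 70 on the gap: the ratio halves every 70/1.4 ≈ 50.00 years.
A 4× gap closes after 2 halvings: 2 × 50.00 ≈ 100 years.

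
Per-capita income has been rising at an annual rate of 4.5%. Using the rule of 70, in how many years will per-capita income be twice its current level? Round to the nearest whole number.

about 16 years

At 4.5%, doubling takes about 70/4.5 = 15.56 years.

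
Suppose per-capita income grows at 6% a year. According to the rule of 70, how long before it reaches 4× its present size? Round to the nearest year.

around 23 years

Doubling time ≈ 70/6 = 11.67 years.
4 = 2^2, so 2 doublings → 23 years.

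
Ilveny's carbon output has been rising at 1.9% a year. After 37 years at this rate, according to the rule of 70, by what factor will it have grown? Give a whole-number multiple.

about 2 times

70/1.9 ≈ 36.84 years per doubling.
37 years fits 1 doubling: 2^1 = 2.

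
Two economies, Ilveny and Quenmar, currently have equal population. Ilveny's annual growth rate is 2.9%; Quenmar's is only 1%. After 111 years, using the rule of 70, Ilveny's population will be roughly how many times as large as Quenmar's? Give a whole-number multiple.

around 8 times

Only the 1.9-point difference matters.
70/1.9 ≈ 36.84 years per doubling of the ratio; 111 years gives 3.01 doublings, so ≈ 8×.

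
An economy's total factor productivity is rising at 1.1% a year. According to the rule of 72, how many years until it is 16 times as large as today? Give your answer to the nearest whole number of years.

roughly 262 years

At 1.1% it doubles every 72/1.1 ≈ 65.45 years.
Getting to 16× needs 4 doublings: 4 × 65.45 ≈ 262 years.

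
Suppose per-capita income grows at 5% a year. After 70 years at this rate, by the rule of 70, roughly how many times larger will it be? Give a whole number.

about 32 times

Doubling time ≈ 70/5 = 14.00 years.
70/14.00 ≈ 5 doublings, so about 2^5 = 32×.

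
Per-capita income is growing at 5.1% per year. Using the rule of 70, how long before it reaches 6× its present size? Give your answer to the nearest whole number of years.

At 5.1% it doubles every 70/5.1 ≈ 13.73 years.
Reaching 6× takes log₂(6) ≈ 2.58 doublings.
2.58 × 13.73 ≈ 35 years.

≈ 35 years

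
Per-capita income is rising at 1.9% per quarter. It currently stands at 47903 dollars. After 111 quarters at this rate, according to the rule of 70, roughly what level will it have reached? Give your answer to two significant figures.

It doubles every 70/1.9 ≈ 36.84 quarters, so 111 quarters is 3.01 doublings.
2^3.01 ≈ 8.06; 47903 × 8.06 ≈ 390000 dollars.

roughly 390000 dollars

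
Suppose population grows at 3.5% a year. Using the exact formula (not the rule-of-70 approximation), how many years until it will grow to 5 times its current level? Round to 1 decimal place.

t = ln(5) / ln(1 + 0.035) = 1.6094 / 0.034401 ≈ 46.78.

46.8 years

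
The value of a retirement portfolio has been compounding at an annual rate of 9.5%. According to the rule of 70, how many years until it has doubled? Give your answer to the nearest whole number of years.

70/9.5 ≈ 7.37, so it doubles roughly every 7 years.

7 years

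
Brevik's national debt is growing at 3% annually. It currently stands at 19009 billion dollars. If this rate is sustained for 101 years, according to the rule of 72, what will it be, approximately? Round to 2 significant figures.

roughly 350000 billion dollars

Doubling time ≈ 72/3 = 24.00 years.
101 years is 101/24.00 ≈ 4.21 doublings, a factor of 2^4.21 ≈ 18.51.
19009 × 18.51 ≈ 350000 billion dollars.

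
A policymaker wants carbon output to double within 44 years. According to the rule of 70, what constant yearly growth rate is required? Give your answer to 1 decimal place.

1.6%

70 / 44 ≈ 1.59, so about 1.6% per year.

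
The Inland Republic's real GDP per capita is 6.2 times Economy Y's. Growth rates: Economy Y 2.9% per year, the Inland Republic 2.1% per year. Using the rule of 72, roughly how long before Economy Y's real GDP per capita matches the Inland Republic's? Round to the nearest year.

roughly 237 years

Economy Y gains on the Inland Republic at 2.9% − 2.1% = 0.8 points a year.
At that relative rate the gap halves every 72/0.8 ≈ 90.00 years.
A 6.2 times gap takes log₂(6.2) ≈ 2.63 halvings to close: 2.63 × 90.00 ≈ 237 years.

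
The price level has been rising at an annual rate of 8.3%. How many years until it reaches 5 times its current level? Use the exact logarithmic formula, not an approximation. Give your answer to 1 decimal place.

t = ln(5) / ln(1 + 0.083) = 1.6094 / 0.079735 ≈ 20.18.

20.2 years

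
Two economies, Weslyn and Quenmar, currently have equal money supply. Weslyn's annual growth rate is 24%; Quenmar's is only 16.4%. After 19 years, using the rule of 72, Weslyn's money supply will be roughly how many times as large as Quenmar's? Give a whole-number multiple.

Only the 7.6-point difference matters.
72/7.6 ≈ 9.47 years per doubling of the ratio; 19 years gives 2.01 doublings, so ≈ 4×.

≈ 4 times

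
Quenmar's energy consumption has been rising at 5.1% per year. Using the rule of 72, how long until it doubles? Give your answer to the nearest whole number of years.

72/5.1 ≈ 14.12, so it doubles roughly every 14 years.

about 14 years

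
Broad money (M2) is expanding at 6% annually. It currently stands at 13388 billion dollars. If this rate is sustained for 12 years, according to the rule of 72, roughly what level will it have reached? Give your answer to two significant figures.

Doubling time ≈ 72/6 = 12.00 years.
12 years is 12/12.00 ≈ 1.00 doublings, a factor of 2^1.00 ≈ 2.00.
13388 × 2.00 ≈ 27000 billion dollars.

about 27000 billion dollars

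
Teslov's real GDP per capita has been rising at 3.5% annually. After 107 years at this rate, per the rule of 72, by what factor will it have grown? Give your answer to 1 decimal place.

36.8 times

Doubling time ≈ 72/3.5 = 20.57 years.
107 years / 20.57 ≈ 5.20 doublings → factor 2^5.20 ≈ 36.8.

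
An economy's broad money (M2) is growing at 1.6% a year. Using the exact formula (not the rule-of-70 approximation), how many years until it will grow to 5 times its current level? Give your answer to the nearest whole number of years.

101 years

t = ln(5) / ln(1 + 0.016) = 1.6094 / 0.015873 ≈ 101.39.
≈ 101 years.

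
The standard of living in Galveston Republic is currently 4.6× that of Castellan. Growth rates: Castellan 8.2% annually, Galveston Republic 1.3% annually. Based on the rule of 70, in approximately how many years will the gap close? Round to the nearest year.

≈ 22 years

Castellan gains on Galveston Republic at 8.2% − 1.3% = 6.9 points a year.
At that relative rate the gap halves every 70/6.9 ≈ 10.14 years.
A 4.6× gap takes log₂(4.6) ≈ 2.20 halvings to close: 2.20 × 10.14 ≈ 22 years.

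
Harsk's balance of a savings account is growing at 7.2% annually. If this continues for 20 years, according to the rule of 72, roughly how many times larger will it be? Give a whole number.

Doubling time ≈ 72/7.2 = 10.00 years.
20/10.00 ≈ 2 doublings, so about 2^2 = 4×.

approximately 4 times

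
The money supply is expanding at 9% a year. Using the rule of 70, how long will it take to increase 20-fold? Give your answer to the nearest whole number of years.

≈ 34 years

Doubling time ≈ 70/9 = 7.78 years.
20× is log₂ 20 ≈ 4.32 doublings, so ≈ 4.32 × 7.78 = 34 years.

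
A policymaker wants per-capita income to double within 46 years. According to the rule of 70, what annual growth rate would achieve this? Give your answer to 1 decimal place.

1.5%

70 / 46 ≈ 1.52, so about 1.5% annually.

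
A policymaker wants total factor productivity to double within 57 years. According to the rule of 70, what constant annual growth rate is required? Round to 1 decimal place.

70 / 57 ≈ 1.23, so about 1.2% a year.

≈ 1.2% a year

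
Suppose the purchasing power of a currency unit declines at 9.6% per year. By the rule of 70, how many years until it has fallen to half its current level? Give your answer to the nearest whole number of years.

The rule works in reverse for decay: 70/9.6 ≈ 7.29 years to halve.

7 years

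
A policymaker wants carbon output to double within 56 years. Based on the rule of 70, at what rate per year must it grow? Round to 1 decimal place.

70 / 56 ≈ 1.25, so about 1.3% per year.

1.3%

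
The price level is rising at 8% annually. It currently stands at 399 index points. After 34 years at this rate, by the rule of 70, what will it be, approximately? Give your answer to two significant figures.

Doubling time ≈ 70/8 = 8.75 years.
34 years is 34/8.75 ≈ 3.89 doublings, a factor of 2^3.89 ≈ 14.83.
399 × 14.83 ≈ 5900 index points.

roughly 5900 index points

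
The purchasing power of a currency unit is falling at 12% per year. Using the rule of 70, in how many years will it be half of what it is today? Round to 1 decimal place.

about 5.8 years

Halving time ≈ 70 / 12 = 5.83 → 5.8 years.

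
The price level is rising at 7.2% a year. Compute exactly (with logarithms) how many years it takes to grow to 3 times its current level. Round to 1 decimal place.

t = ln(3) / ln(1 + 0.072) = 1.0986 / 0.069526 ≈ 15.80.

15.8 years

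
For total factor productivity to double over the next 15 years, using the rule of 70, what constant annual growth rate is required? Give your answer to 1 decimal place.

around 4.7%

70 / 15 ≈ 4.67, so about 4.7% annually.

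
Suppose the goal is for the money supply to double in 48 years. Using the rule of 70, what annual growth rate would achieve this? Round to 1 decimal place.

≈ 1.5% annually

70 / 48 ≈ 1.46, so about 1.5% annually.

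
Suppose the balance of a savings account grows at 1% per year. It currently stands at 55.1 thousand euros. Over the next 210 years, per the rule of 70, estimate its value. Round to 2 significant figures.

Doubling time ≈ 70/1 = 70.00 years.
210 years is 210/70.00 ≈ 3.00 doublings, a factor of 2^3.00 ≈ 8.00.
55.1 × 8.00 ≈ 440 thousand euros.

around 440 thousand euros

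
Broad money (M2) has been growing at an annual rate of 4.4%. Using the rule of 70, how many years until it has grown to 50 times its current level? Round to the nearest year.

One doubling takes 70/4.4 = 15.91 years.
50× is log₂ 50 ≈ 5.64 doublings, so ≈ 5.64 × 15.91 = 90 years.

around 90 years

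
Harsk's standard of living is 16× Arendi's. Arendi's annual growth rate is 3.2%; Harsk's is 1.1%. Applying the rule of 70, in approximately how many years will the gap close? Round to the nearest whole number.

The growth-rate gap is 3.2% − 1.1% = 2.1 percentage points.
So the ratio between them halves every 70/2.1 ≈ 33.33 years.
A 16× gap closes after 4 halvings: 4 × 33.33 ≈ 133 years.

≈ 133 years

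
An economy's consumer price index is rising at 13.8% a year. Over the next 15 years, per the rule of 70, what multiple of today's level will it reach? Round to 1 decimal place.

Doubles every ≈ 5.07 years (70/13.8).
15 years is 2.96 doublings; 2^2.96 ≈ 7.8×.

around 7.8 times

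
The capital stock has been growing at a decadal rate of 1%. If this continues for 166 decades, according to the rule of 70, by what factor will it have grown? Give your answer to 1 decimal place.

Doubling time ≈ 70/1 = 70.00 decades.
166 decades / 70.00 ≈ 2.37 doublings → factor 2^2.37 ≈ 5.2.

≈ 5.2 times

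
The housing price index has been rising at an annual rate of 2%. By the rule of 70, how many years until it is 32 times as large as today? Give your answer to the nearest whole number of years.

≈ 175 years

One doubling takes 70/2 = 35.00 years.
Getting to 32× needs 5 doublings: 5 × 35.00 ≈ 175 years.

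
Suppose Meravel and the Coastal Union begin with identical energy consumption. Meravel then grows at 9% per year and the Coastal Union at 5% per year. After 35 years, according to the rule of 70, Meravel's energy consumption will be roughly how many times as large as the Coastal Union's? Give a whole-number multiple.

approximately 4 times

Rate gap = 9% − 5% = 4 points.
The ratio doubles every 70/4 ≈ 17.50 years.
35/17.50 ≈ 2.00 doublings → ratio ≈ 2^2.00 ≈ 4.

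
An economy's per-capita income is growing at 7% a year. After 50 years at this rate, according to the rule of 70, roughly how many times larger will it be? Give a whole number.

Doubling time ≈ 70/7 = 10.00 years.
50/10.00 ≈ 5 doublings, so about 2^5 = 32×.

around 32 times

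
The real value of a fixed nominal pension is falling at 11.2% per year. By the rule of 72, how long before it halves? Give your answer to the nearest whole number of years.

around 6 years

Halving time ≈ 72 / 11.2 = 6.43 → 6 years.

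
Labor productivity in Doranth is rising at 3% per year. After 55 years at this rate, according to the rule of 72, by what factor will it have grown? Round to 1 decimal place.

roughly 4.9 times

Doubles every ≈ 24.00 years (72/3).
55 years is 2.29 doublings; 2^2.29 ≈ 4.9×.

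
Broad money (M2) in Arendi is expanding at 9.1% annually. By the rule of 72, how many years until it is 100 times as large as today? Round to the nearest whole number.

around 53 years

One doubling takes 72/9.1 = 7.91 years.
100× is log₂ 100 ≈ 6.64 doublings, so ≈ 6.64 × 7.91 = 53 years.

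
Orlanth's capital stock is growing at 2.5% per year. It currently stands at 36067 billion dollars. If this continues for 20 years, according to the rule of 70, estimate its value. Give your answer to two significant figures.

It doubles every 70/2.5 ≈ 28.00 years, so 20 years is 0.71 doublings.
2^0.71 ≈ 1.64; 36067 × 1.64 ≈ 59000 billion dollars.

around 59000 billion dollars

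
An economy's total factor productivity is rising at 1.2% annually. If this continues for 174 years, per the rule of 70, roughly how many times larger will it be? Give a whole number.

Doubling time ≈ 70/1.2 = 58.33 years.
174/58.33 ≈ 3 doublings, so about 2^3 = 8×.

roughly 8 times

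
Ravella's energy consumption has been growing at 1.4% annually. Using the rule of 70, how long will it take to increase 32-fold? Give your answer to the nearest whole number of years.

roughly 250 years

Doubling time ≈ 70/1.4 = 50.00 years.
Getting to 32× needs 5 doublings: 5 × 50.00 ≈ 250 years.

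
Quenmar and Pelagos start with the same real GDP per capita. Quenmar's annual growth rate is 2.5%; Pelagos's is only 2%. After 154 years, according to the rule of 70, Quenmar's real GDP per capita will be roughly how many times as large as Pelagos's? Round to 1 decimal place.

Only the 0.5-point difference matters.
70/0.5 ≈ 140.00 years per doubling of the ratio; 154 years gives 1.10 doublings, so ≈ 2.1×.

about 2.1 times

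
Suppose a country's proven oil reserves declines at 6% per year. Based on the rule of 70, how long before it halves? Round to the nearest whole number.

Halving time ≈ 70 / 6 = 11.67 → 12 years.

roughly 12 years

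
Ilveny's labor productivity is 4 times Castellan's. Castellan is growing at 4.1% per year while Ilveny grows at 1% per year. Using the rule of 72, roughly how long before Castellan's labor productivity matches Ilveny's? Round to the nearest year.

Castellan gains on Ilveny at 4.1% − 1% = 3.1 points a year.
At that relative rate the gap halves every 72/3.1 ≈ 23.23 years.
A 4 times gap closes after 2 halvings: 2 × 23.23 ≈ 46 years.

≈ 46 years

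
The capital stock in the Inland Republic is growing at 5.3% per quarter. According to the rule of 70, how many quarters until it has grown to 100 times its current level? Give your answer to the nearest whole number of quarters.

≈ 88 quarters

One doubling takes 70/5.3 = 13.21 quarters.
Reaching 100× takes log₂(100) ≈ 6.64 doublings.
6.64 × 13.21 ≈ 88 quarters.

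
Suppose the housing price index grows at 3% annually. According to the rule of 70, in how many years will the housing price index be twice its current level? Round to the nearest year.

roughly 23 years

70/3 ≈ 23.33, so it doubles roughly every 23 years.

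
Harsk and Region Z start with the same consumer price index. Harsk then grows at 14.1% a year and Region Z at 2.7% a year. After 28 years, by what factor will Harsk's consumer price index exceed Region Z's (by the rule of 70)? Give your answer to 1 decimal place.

around 23.6 times

Rate gap = 14.1% − 2.7% = 11.4 points.
The ratio doubles every 70/11.4 ≈ 6.14 years.
28/6.14 ≈ 4.56 doublings → ratio ≈ 2^4.56 ≈ 23.6.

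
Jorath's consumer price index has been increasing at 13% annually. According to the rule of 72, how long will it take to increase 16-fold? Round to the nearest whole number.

Doubling time ≈ 72/13 = 5.54 years.
16× is 4 doublings, so 4 × 5.54 ≈ 22 years.

approximately 22 years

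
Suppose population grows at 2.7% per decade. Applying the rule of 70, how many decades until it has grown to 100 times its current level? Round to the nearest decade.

around 172 decades

At 2.7% it doubles every 70/2.7 ≈ 25.93 decades.
100× is log₂ 100 ≈ 6.64 doublings, so ≈ 6.64 × 25.93 = 172 decades.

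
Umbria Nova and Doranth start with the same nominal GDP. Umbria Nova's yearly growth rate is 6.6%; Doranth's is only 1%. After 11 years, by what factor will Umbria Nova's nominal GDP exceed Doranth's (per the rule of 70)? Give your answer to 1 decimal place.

about 1.8 times

Only the 5.6-point difference matters.
70/5.6 ≈ 12.50 years per doubling of the ratio; 11 years gives 0.88 doublings, so ≈ 1.8×.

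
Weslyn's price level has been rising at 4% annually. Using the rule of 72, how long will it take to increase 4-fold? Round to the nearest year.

At 4% it doubles every 72/4 ≈ 18.00 years.
4 = 2^2, so 2 doublings → 36 years.

36 years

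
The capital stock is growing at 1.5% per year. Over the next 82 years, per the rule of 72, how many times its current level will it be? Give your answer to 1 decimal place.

Doubling time ≈ 72/1.5 = 48.00 years.
82 years / 48.00 ≈ 1.71 doublings → factor 2^1.71 ≈ 3.3.

roughly 3.3 times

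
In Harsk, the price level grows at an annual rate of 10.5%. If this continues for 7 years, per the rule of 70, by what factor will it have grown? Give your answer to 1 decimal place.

Doubles every ≈ 6.67 years (70/10.5).
7 years is 1.05 doublings; 2^1.05 ≈ 2.1×.

2.1 times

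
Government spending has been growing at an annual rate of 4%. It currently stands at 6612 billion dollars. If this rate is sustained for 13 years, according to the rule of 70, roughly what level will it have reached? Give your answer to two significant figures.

around 11000 billion dollars

Doubling time ≈ 70/4 = 17.50 years.
13 years is 13/17.50 ≈ 0.74 doublings, a factor of 2^0.74 ≈ 1.67.
6612 × 1.67 ≈ 11000 billion dollars.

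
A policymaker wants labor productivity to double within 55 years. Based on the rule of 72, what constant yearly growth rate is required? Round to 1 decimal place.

72 / 55 ≈ 1.31, so about 1.3% per year.

around 1.3%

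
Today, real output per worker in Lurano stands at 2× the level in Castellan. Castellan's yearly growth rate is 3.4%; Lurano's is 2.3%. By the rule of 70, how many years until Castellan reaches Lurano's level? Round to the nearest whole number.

The growth-rate gap is 3.4% − 2.3% = 1.1 percentage points.
So the ratio between them halves every 70/1.1 ≈ 63.64 years.
A 2× gap closes after 1 halving: 1 × 63.64 ≈ 64 years.

roughly 64 years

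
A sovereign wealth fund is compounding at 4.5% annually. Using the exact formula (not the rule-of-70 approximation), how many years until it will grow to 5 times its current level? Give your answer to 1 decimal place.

36.6 years

t = ln(5) / ln(1 + 0.045) = 1.6094 / 0.044017 ≈ 36.56.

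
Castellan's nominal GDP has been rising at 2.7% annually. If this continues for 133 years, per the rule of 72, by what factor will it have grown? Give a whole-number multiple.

Doubling time ≈ 72/2.7 = 26.67 years.
133/26.67 ≈ 5 doublings, so about 2^5 = 32×.

≈ 32 times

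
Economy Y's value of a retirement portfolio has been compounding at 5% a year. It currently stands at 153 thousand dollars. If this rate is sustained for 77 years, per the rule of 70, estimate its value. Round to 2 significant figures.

Doubling time ≈ 70/5 = 14.00 years.
77 years is 77/14.00 ≈ 5.50 doublings, a factor of 2^5.50 ≈ 45.25.
153 × 45.25 ≈ 6900 thousand dollars.

about 6900 thousand dollars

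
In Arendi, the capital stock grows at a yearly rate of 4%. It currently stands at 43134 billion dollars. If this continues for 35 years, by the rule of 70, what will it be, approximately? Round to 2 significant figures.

≈ 170000 billion dollars

It doubles every 70/4 ≈ 17.50 years, so 35 years is 2.00 doublings.
2^2.00 ≈ 4.00; 43134 × 4.00 ≈ 170000 billion dollars.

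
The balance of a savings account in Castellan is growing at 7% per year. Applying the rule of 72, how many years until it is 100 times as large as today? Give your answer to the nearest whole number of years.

One doubling takes 72/7 = 10.29 years.
100× is log₂ 100 ≈ 6.64 doublings, so ≈ 6.64 × 10.29 = 68 years.

roughly 68 years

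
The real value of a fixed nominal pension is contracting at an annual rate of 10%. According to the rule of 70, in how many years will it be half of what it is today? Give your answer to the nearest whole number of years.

Falling at 10%, it halves about every 70/10 = 7.00 years.

approximately 7 years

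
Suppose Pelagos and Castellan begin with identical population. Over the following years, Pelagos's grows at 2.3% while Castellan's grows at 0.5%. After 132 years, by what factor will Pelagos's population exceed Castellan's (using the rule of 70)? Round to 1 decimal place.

Pelagos pulls ahead at 1.8 pp per year, so the ratio doubles every 70/1.8 ≈ 38.89 years.
In 132 years that's 3.39 doublings: 2^3.39 ≈ 10.5.

≈ 10.5 times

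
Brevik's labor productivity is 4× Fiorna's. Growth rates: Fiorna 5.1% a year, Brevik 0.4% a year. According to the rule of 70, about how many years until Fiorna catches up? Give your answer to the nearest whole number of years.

The growth-rate gap is 5.1% − 0.4% = 4.7 percentage points.
So the ratio between them halves every 70/4.7 ≈ 14.89 years.
A 4× gap closes after 2 halvings: 2 × 14.89 ≈ 30 years.

approximately 30 years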